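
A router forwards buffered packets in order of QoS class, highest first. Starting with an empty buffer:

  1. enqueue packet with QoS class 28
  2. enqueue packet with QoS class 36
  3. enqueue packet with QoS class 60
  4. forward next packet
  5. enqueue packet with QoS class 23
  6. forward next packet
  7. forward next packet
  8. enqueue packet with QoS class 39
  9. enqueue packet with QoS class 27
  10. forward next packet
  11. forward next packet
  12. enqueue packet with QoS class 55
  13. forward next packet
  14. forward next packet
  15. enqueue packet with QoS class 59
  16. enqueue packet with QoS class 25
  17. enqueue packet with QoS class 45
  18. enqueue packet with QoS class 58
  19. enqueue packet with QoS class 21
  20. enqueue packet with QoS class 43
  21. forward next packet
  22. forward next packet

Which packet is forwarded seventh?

23

insert 28 → {28}
insert 36 → {36, 28}
insert 60 → {60, 36, 28}
forward next packet → 60; now {36, 28}
insert 23 → {36, 28, 23}
forward next packet → 36; now {28, 23}
forward next packet → 28; now {23}
insert 39 → {39, 23}
insert 27 → {39, 27, 23}
forward next packet → 39; now {27, 23}
forward next packet → 27; now {23}
insert 55 → {55, 23}
forward next packet → 55; now {23}
forward next packet → 23; now {}
insert 59 → {59}
insert 25 → {59, 25}
insert 45 → {59, 45, 25}
insert 58 → {59, 58, 45, 25}
insert 21 → {59, 58, 45, 25, 21}
insert 43 → {59, 58, 45, 43, 25, 21}
forward next packet → 59; now {58, 45, 43, 25, 21}
forward next packet → 58; now {45, 43, 25, 21}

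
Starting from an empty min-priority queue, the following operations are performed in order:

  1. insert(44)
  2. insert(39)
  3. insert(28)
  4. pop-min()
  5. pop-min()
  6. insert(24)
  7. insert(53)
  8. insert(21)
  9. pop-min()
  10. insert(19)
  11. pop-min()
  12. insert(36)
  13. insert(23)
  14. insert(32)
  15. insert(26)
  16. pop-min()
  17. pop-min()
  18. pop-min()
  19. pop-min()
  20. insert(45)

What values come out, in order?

insert 44 → {44}
insert 39 → {39, 44}
insert 28 → {28, 39, 44}
pop-min → 28; now {39, 44}
pop-min → 39; now {44}
insert 24 → {24, 44}
insert 53 → {24, 44, 53}
insert 21 → {21, 24, 44, 53}
pop-min → 21; now {24, 44, 53}
insert 19 → {19, 24, 44, 53}
pop-min → 19; now {24, 44, 53}
insert 36 → {24, 36, 44, 53}
insert 23 → {23, 24, 36, 44, 53}
insert 32 → {23, 24, 32, 36, 44, 53}
insert 26 → {23, 24, 26, 32, 36, 44, 53}
pop-min → 23; now {24, 26, 32, 36, 44, 53}
pop-min → 24; now {26, 32, 36, 44, 53}
pop-min → 26; now {32, 36, 44, 53}
pop-min → 32; now {36, 44, 53}
insert 45 → {36, 44, 45, 53}

[28, 39, 21, 19, 23, 24, 26, 32]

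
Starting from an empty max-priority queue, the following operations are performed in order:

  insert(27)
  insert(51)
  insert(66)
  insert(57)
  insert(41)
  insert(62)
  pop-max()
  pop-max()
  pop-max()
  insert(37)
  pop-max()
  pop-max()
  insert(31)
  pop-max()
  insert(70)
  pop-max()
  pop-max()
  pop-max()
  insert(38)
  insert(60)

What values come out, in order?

66 → 62 → 57 → 51 → 41 → 37 → 70 → 31 → 27

insert 27 → {27}
insert 51 → {51, 27}
insert 66 → {66, 51, 27}
insert 57 → {66, 57, 51, 27}
insert 41 → {66, 57, 51, 41, 27}
insert 62 → {66, 62, 57, 51, 41, 27}
pop-max → 66; now {62, 57, 51, 41, 27}
pop-max → 62; now {57, 51, 41, 27}
pop-max → 57; now {51, 41, 27}
insert 37 → {51, 41, 37, 27}
pop-max → 51; now {41, 37, 27}
pop-max → 41; now {37, 27}
insert 31 → {37, 31, 27}
pop-max → 37; now {31, 27}
insert 70 → {70, 31, 27}
pop-max → 70; now {31, 27}
pop-max → 31; now {27}
pop-max → 27; now {}
insert 38 → {38}
insert 60 → {60, 38}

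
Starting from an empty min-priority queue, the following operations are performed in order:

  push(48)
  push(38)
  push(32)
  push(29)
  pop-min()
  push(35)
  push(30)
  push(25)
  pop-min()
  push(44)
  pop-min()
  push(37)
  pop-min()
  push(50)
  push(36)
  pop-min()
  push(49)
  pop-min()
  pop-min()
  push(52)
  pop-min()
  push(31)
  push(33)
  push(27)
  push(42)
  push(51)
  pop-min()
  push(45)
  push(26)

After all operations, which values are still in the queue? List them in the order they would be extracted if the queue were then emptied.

insert 48 → {48}
insert 38 → {38, 48}
insert 32 → {32, 38, 48}
insert 29 → {29, 32, 38, 48}
pop-min → 29; now {32, 38, 48}
insert 35 → {32, 35, 38, 48}
insert 30 → {30, 32, 35, 38, 48}
insert 25 → {25, 30, 32, 35, 38, 48}
pop-min → 25; now {30, 32, 35, 38, 48}
insert 44 → {30, 32, 35, 38, 44, 48}
pop-min → 30; now {32, 35, 38, 44, 48}
insert 37 → {32, 35, 37, 38, 44, 48}
pop-min → 32; now {35, 37, 38, 44, 48}
insert 50 → {35, 37, 38, 44, 48, 50}
insert 36 → {35, 36, 37, 38, 44, 48, 50}
pop-min → 35; now {36, 37, 38, 44, 48, 50}
insert 49 → {36, 37, 38, 44, 48, 49, 50}
pop-min → 36; now {37, 38, 44, 48, 49, 50}
pop-min → 37; now {38, 44, 48, 49, 50}
insert 52 → {38, 44, 48, 49, 50, 52}
pop-min → 38; now {44, 48, 49, 50, 52}
insert 31 → {31, 44, 48, 49, 50, 52}
insert 33 → {31, 33, 44, 48, 49, 50, 52}
insert 27 → {27, 31, 33, 44, 48, 49, 50, 52}
insert 42 → {27, 31, 33, 42, 44, 48, 49, 50, 52}
insert 51 → {27, 31, 33, 42, 44, 48, 49, 50, 51, 52}
pop-min → 27; now {31, 33, 42, 44, 48, 49, 50, 51, 52}
insert 45 → {31, 33, 42, 44, 45, 48, 49, 50, 51, 52}
insert 26 → {26, 31, 33, 42, 44, 45, 48, 49, 50, 51, 52}

26, 31, 33, 42, 44, 45, 48, 49, 50, 51, 52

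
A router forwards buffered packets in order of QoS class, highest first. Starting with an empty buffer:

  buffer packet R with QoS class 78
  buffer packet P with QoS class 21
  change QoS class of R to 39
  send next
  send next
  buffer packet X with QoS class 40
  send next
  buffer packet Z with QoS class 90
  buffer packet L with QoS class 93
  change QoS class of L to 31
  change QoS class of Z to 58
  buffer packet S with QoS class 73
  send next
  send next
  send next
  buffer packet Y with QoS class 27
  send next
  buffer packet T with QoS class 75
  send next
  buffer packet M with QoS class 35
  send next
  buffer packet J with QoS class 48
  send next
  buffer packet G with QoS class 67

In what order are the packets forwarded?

R, P, X, S, Z, L, Y, T, M, J

add R (QoS class 78) → {R:78}
add P (QoS class 21) → {R:78, P:21}
update R to QoS class 39 → {R:39, P:21}
send next → R; now {P:21}
send next → P; now {}
add X (QoS class 40) → {X:40}
send next → X; now {}
add Z (QoS class 90) → {Z:90}
add L (QoS class 93) → {L:93, Z:90}
update L to QoS class 31 → {Z:90, L:31}
update Z to QoS class 58 → {Z:58, L:31}
add S (QoS class 73) → {S:73, Z:58, L:31}
send next → S; now {Z:58, L:31}
send next → Z; now {L:31}
send next → L; now {}
add Y (QoS class 27) → {Y:27}
send next → Y; now {}
add T (QoS class 75) → {T:75}
send next → T; now {}
add M (QoS class 35) → {M:35}
send next → M; now {}
add J (QoS class 48) → {J:48}
send next → J; now {}
add G (QoS class 67) → {G:67}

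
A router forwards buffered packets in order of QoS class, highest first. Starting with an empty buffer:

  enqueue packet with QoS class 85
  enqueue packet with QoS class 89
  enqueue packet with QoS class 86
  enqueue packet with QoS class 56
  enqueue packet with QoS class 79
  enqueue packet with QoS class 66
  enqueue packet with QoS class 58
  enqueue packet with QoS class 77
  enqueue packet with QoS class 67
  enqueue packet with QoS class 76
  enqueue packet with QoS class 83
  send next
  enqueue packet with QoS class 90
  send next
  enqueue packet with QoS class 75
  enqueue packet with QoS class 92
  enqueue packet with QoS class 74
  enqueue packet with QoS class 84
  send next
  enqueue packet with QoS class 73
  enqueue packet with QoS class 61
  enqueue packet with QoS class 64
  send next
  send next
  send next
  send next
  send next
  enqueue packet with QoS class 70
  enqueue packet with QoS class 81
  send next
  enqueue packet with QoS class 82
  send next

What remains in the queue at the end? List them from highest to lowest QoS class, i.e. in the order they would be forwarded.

insert 85 → {85}
insert 89 → {89, 85}
insert 86 → {89, 86, 85}
insert 56 → {89, 86, 85, 56}
insert 79 → {89, 86, 85, 79, 56}
insert 66 → {89, 86, 85, 79, 66, 56}
insert 58 → {89, 86, 85, 79, 66, 58, 56}
insert 77 → {89, 86, 85, 79, 77, 66, 58, 56}
insert 67 → {89, 86, 85, 79, 77, 67, 66, 58, 56}
insert 76 → {89, 86, 85, 79, 77, 76, 67, 66, 58, 56}
insert 83 → {89, 86, 85, 83, 79, 77, 76, 67, 66, 58, 56}
send next → 89; now {86, 85, 83, 79, 77, 76, 67, 66, 58, 56}
insert 90 → {90, 86, 85, 83, 79, 77, 76, 67, 66, 58, 56}
send next → 90; now {86, 85, 83, 79, 77, 76, 67, 66, 58, 56}
insert 75 → {86, 85, 83, 79, 77, 76, 75, 67, 66, 58, 56}
insert 92 → {92, 86, 85, 83, 79, 77, 76, 75, 67, 66, 58, 56}
insert 74 → {92, 86, 85, 83, 79, 77, 76, 75, 74, 67, 66, 58, 56}
insert 84 → {92, 86, 85, 84, 83, 79, 77, 76, 75, 74, 67, 66, 58, 56}
send next → 92; now {86, 85, 84, 83, 79, 77, 76, 75, 74, 67, 66, 58, 56}
insert 73 → {86, 85, 84, 83, 79, 77, 76, 75, 74, 73, 67, 66, 58, 56}
insert 61 → {86, 85, 84, 83, 79, 77, 76, 75, 74, 73, 67, 66, 61, 58, 56}
insert 64 → {86, 85, 84, 83, 79, 77, 76, 75, 74, 73, 67, 66, 64, 61, 58, 56}
send next → 86; now {85, 84, 83, 79, 77, 76, 75, 74, 73, 67, 66, 64, 61, 58, 56}
send next → 85; now {84, 83, 79, 77, 76, 75, 74, 73, 67, 66, 64, 61, 58, 56}
send next → 84; now {83, 79, 77, 76, 75, 74, 73, 67, 66, 64, 61, 58, 56}
send next → 83; now {79, 77, 76, 75, 74, 73, 67, 66, 64, 61, 58, 56}
send next → 79; now {77, 76, 75, 74, 73, 67, 66, 64, 61, 58, 56}
insert 70 → {77, 76, 75, 74, 73, 70, 67, 66, 64, 61, 58, 56}
insert 81 → {81, 77, 76, 75, 74, 73, 70, 67, 66, 64, 61, 58, 56}
send next → 81; now {77, 76, 75, 74, 73, 70, 67, 66, 64, 61, 58, 56}
insert 82 → {82, 77, 76, 75, 74, 73, 70, 67, 66, 64, 61, 58, 56}
send next → 82; now {77, 76, 75, 74, 73, 70, 67, 66, 64, 61, 58, 56}

77, 76, 75, 74, 73, 70, 67, 66, 64, 61, 58, 56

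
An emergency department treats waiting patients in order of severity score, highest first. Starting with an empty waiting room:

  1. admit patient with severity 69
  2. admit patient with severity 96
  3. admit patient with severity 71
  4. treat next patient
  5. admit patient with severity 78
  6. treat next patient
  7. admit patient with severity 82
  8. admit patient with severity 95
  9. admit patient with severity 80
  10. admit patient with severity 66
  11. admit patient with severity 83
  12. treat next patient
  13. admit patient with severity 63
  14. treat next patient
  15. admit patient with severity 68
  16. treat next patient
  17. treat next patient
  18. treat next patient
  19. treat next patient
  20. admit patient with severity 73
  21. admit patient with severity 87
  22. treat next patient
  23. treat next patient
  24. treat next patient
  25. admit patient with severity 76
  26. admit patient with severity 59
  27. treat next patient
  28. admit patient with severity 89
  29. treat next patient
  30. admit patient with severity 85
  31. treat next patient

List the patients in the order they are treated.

96 → 78 → 95 → 83 → 82 → 80 → 71 → 69 → 87 → 73 → 68 → 76 → 89 → 85

insert 69 → {69}
insert 96 → {96, 69}
insert 71 → {96, 71, 69}
treat next patient → 96; now {71, 69}
insert 78 → {78, 71, 69}
treat next patient → 78; now {71, 69}
insert 82 → {82, 71, 69}
insert 95 → {95, 82, 71, 69}
insert 80 → {95, 82, 80, 71, 69}
insert 66 → {95, 82, 80, 71, 69, 66}
insert 83 → {95, 83, 82, 80, 71, 69, 66}
treat next patient → 95; now {83, 82, 80, 71, 69, 66}
insert 63 → {83, 82, 80, 71, 69, 66, 63}
treat next patient → 83; now {82, 80, 71, 69, 66, 63}
insert 68 → {82, 80, 71, 69, 68, 66, 63}
treat next patient → 82; now {80, 71, 69, 68, 66, 63}
treat next patient → 80; now {71, 69, 68, 66, 63}
treat next patient → 71; now {69, 68, 66, 63}
treat next patient → 69; now {68, 66, 63}
insert 73 → {73, 68, 66, 63}
insert 87 → {87, 73, 68, 66, 63}
treat next patient → 87; now {73, 68, 66, 63}
treat next patient → 73; now {68, 66, 63}
treat next patient → 68; now {66, 63}
insert 76 → {76, 66, 63}
insert 59 → {76, 66, 63, 59}
treat next patient → 76; now {66, 63, 59}
insert 89 → {89, 66, 63, 59}
treat next patient → 89; now {66, 63, 59}
insert 85 → {85, 66, 63, 59}
treat next patient → 85; now {66, 63, 59}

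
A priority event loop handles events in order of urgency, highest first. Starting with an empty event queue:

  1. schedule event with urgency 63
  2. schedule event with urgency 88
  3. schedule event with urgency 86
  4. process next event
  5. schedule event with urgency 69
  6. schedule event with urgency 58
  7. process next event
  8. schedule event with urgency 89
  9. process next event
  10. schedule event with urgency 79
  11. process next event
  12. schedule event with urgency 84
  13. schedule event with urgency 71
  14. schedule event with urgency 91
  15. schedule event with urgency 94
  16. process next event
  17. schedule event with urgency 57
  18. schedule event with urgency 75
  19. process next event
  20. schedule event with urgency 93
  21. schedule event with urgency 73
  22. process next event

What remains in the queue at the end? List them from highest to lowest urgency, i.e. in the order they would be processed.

[84, 75, 73, 71, 69, 63, 58, 57]

insert 63 → {63}
insert 88 → {88, 63}
insert 86 → {88, 86, 63}
process next event → 88; now {86, 63}
insert 69 → {86, 69, 63}
insert 58 → {86, 69, 63, 58}
process next event → 86; now {69, 63, 58}
insert 89 → {89, 69, 63, 58}
process next event → 89; now {69, 63, 58}
insert 79 → {79, 69, 63, 58}
process next event → 79; now {69, 63, 58}
insert 84 → {84, 69, 63, 58}
insert 71 → {84, 71, 69, 63, 58}
insert 91 → {91, 84, 71, 69, 63, 58}
insert 94 → {94, 91, 84, 71, 69, 63, 58}
process next event → 94; now {91, 84, 71, 69, 63, 58}
insert 57 → {91, 84, 71, 69, 63, 58, 57}
insert 75 → {91, 84, 75, 71, 69, 63, 58, 57}
process next event → 91; now {84, 75, 71, 69, 63, 58, 57}
insert 93 → {93, 84, 75, 71, 69, 63, 58, 57}
insert 73 → {93, 84, 75, 73, 71, 69, 63, 58, 57}
process next event → 93; now {84, 75, 73, 71, 69, 63, 58, 57}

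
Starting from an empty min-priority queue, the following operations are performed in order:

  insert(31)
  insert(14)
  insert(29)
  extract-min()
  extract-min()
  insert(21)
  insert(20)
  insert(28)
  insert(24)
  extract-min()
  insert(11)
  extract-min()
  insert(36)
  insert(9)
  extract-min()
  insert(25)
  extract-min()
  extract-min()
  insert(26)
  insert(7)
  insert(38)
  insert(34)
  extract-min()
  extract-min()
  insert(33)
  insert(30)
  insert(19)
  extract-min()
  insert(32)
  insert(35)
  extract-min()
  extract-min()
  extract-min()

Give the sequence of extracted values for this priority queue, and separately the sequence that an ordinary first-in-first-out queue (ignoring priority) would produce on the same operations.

insert 31 → {31}
insert 14 → {14, 31}
insert 29 → {14, 29, 31}
extract-min → 14; now {29, 31}
extract-min → 29; now {31}
insert 21 → {21, 31}
insert 20 → {20, 21, 31}
insert 28 → {20, 21, 28, 31}
insert 24 → {20, 21, 24, 28, 31}
extract-min → 20; now {21, 24, 28, 31}
insert 11 → {11, 21, 24, 28, 31}
extract-min → 11; now {21, 24, 28, 31}
insert 36 → {21, 24, 28, 31, 36}
insert 9 → {9, 21, 24, 28, 31, 36}
extract-min → 9; now {21, 24, 28, 31, 36}
insert 25 → {21, 24, 25, 28, 31, 36}
extract-min → 21; now {24, 25, 28, 31, 36}
extract-min → 24; now {25, 28, 31, 36}
insert 26 → {25, 26, 28, 31, 36}
insert 7 → {7, 25, 26, 28, 31, 36}
insert 38 → {7, 25, 26, 28, 31, 36, 38}
insert 34 → {7, 25, 26, 28, 31, 34, 36, 38}
extract-min → 7; now {25, 26, 28, 31, 34, 36, 38}
extract-min → 25; now {26, 28, 31, 34, 36, 38}
insert 33 → {26, 28, 31, 33, 34, 36, 38}
insert 30 → {26, 28, 30, 31, 33, 34, 36, 38}
insert 19 → {19, 26, 28, 30, 31, 33, 34, 36, 38}
extract-min → 19; now {26, 28, 30, 31, 33, 34, 36, 38}
insert 32 → {26, 28, 30, 31, 32, 33, 34, 36, 38}
insert 35 → {26, 28, 30, 31, 32, 33, 34, 35, 36, 38}
extract-min → 26; now {28, 30, 31, 32, 33, 34, 35, 36, 38}
extract-min → 28; now {30, 31, 32, 33, 34, 35, 36, 38}
extract-min → 30; now {31, 32, 33, 34, 35, 36, 38}

priority queue: 14 → 29 → 20 → 11 → 9 → 21 → 24 → 7 → 25 → 19 → 26 → 28 → 30; FIFO queue: [31, 14, 29, 21, 20, 28, 24, 11, 36, 9, 25, 26, 7]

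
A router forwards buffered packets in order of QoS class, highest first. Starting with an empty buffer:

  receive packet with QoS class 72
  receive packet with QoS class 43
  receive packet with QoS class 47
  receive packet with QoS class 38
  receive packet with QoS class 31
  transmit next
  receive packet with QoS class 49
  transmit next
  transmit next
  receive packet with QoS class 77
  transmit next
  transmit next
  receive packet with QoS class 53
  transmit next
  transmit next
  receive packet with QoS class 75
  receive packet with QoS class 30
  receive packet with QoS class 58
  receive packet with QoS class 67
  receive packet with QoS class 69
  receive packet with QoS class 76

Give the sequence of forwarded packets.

72, 49, 47, 77, 43, 53, 38

insert 72 → {72}
insert 43 → {72, 43}
insert 47 → {72, 47, 43}
insert 38 → {72, 47, 43, 38}
insert 31 → {72, 47, 43, 38, 31}
transmit next → 72; now {47, 43, 38, 31}
insert 49 → {49, 47, 43, 38, 31}
transmit next → 49; now {47, 43, 38, 31}
transmit next → 47; now {43, 38, 31}
insert 77 → {77, 43, 38, 31}
transmit next → 77; now {43, 38, 31}
transmit next → 43; now {38, 31}
insert 53 → {53, 38, 31}
transmit next → 53; now {38, 31}
transmit next → 38; now {31}
insert 75 → {75, 31}
insert 30 → {75, 31, 30}
insert 58 → {75, 58, 31, 30}
insert 67 → {75, 67, 58, 31, 30}
insert 69 → {75, 69, 67, 58, 31, 30}
insert 76 → {76, 75, 69, 67, 58, 31, 30}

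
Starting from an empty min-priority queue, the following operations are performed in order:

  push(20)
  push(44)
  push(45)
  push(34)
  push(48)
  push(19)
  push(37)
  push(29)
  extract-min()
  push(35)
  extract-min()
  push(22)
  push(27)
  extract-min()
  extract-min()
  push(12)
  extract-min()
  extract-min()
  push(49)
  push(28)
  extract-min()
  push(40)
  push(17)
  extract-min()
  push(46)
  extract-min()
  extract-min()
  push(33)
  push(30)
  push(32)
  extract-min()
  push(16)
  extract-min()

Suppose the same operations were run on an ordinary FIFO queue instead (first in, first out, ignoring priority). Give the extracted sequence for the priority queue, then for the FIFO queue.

priority queue: 19, 20, 22, 27, 12, 29, 28, 17, 34, 35, 30, 16; FIFO queue: [20, 44, 45, 34, 48, 19, 37, 29, 35, 22, 27, 12]

insert 20 → {20}
insert 44 → {20, 44}
insert 45 → {20, 44, 45}
insert 34 → {20, 34, 44, 45}
insert 48 → {20, 34, 44, 45, 48}
insert 19 → {19, 20, 34, 44, 45, 48}
insert 37 → {19, 20, 34, 37, 44, 45, 48}
insert 29 → {19, 20, 29, 34, 37, 44, 45, 48}
extract-min → 19; now {20, 29, 34, 37, 44, 45, 48}
insert 35 → {20, 29, 34, 35, 37, 44, 45, 48}
extract-min → 20; now {29, 34, 35, 37, 44, 45, 48}
insert 22 → {22, 29, 34, 35, 37, 44, 45, 48}
insert 27 → {22, 27, 29, 34, 35, 37, 44, 45, 48}
extract-min → 22; now {27, 29, 34, 35, 37, 44, 45, 48}
extract-min → 27; now {29, 34, 35, 37, 44, 45, 48}
insert 12 → {12, 29, 34, 35, 37, 44, 45, 48}
extract-min → 12; now {29, 34, 35, 37, 44, 45, 48}
extract-min → 29; now {34, 35, 37, 44, 45, 48}
insert 49 → {34, 35, 37, 44, 45, 48, 49}
insert 28 → {28, 34, 35, 37, 44, 45, 48, 49}
extract-min → 28; now {34, 35, 37, 44, 45, 48, 49}
insert 40 → {34, 35, 37, 40, 44, 45, 48, 49}
insert 17 → {17, 34, 35, 37, 40, 44, 45, 48, 49}
extract-min → 17; now {34, 35, 37, 40, 44, 45, 48, 49}
insert 46 → {34, 35, 37, 40, 44, 45, 46, 48, 49}
extract-min → 34; now {35, 37, 40, 44, 45, 46, 48, 49}
extract-min → 35; now {37, 40, 44, 45, 46, 48, 49}
insert 33 → {33, 37, 40, 44, 45, 46, 48, 49}
insert 30 → {30, 33, 37, 40, 44, 45, 46, 48, 49}
insert 32 → {30, 32, 33, 37, 40, 44, 45, 46, 48, 49}
extract-min → 30; now {32, 33, 37, 40, 44, 45, 46, 48, 49}
insert 16 → {16, 32, 33, 37, 40, 44, 45, 46, 48, 49}
extract-min → 16; now {32, 33, 37, 40, 44, 45, 46, 48, 49}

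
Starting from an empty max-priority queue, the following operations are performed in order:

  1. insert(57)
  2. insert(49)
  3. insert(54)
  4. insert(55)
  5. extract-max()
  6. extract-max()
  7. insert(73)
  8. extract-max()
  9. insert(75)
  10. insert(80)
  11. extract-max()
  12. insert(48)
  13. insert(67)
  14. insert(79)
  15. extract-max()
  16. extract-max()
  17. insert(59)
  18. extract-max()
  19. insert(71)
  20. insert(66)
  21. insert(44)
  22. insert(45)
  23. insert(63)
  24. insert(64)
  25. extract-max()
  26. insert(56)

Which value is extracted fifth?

insert 57 → {57}
insert 49 → {57, 49}
insert 54 → {57, 54, 49}
insert 55 → {57, 55, 54, 49}
extract-max → 57; now {55, 54, 49}
extract-max → 55; now {54, 49}
insert 73 → {73, 54, 49}
extract-max → 73; now {54, 49}
insert 75 → {75, 54, 49}
insert 80 → {80, 75, 54, 49}
extract-max → 80; now {75, 54, 49}
insert 48 → {75, 54, 49, 48}
insert 67 → {75, 67, 54, 49, 48}
insert 79 → {79, 75, 67, 54, 49, 48}
extract-max → 79; now {75, 67, 54, 49, 48}
extract-max → 75; now {67, 54, 49, 48}
insert 59 → {67, 59, 54, 49, 48}
extract-max → 67; now {59, 54, 49, 48}
insert 71 → {71, 59, 54, 49, 48}
insert 66 → {71, 66, 59, 54, 49, 48}
insert 44 → {71, 66, 59, 54, 49, 48, 44}
insert 45 → {71, 66, 59, 54, 49, 48, 45, 44}
insert 63 → {71, 66, 63, 59, 54, 49, 48, 45, 44}
insert 64 → {71, 66, 64, 63, 59, 54, 49, 48, 45, 44}
extract-max → 71; now {66, 64, 63, 59, 54, 49, 48, 45, 44}
insert 56 → {66, 64, 63, 59, 56, 54, 49, 48, 45, 44}

79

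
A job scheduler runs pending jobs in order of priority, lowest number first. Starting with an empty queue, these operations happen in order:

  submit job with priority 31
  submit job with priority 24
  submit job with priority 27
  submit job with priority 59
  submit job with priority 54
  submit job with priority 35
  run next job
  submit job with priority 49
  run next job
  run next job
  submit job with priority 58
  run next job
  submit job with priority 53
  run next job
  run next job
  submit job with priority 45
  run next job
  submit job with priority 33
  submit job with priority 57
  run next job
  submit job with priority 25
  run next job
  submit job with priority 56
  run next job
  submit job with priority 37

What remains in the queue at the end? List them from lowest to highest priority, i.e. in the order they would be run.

insert 31 → {31}
insert 24 → {24, 31}
insert 27 → {24, 27, 31}
insert 59 → {24, 27, 31, 59}
insert 54 → {24, 27, 31, 54, 59}
insert 35 → {24, 27, 31, 35, 54, 59}
run next job → 24; now {27, 31, 35, 54, 59}
insert 49 → {27, 31, 35, 49, 54, 59}
run next job → 27; now {31, 35, 49, 54, 59}
run next job → 31; now {35, 49, 54, 59}
insert 58 → {35, 49, 54, 58, 59}
run next job → 35; now {49, 54, 58, 59}
insert 53 → {49, 53, 54, 58, 59}
run next job → 49; now {53, 54, 58, 59}
run next job → 53; now {54, 58, 59}
insert 45 → {45, 54, 58, 59}
run next job → 45; now {54, 58, 59}
insert 33 → {33, 54, 58, 59}
insert 57 → {33, 54, 57, 58, 59}
run next job → 33; now {54, 57, 58, 59}
insert 25 → {25, 54, 57, 58, 59}
run next job → 25; now {54, 57, 58, 59}
insert 56 → {54, 56, 57, 58, 59}
run next job → 54; now {56, 57, 58, 59}
insert 37 → {37, 56, 57, 58, 59}

37 → 56 → 57 → 58 → 59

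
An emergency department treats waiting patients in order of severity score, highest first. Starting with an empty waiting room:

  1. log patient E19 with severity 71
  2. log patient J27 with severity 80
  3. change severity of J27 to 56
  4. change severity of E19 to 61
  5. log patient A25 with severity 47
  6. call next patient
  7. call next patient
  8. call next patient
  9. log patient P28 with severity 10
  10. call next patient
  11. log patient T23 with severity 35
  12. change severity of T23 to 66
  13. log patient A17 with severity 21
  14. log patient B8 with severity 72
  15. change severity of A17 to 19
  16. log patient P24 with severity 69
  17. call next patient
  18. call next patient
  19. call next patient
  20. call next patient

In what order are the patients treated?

add E19 (severity 71) → {E19:71}
add J27 (severity 80) → {J27:80, E19:71}
update J27 to severity 56 → {E19:71, J27:56}
update E19 to severity 61 → {E19:61, J27:56}
add A25 (severity 47) → {E19:61, J27:56, A25:47}
call next patient → E19; now {J27:56, A25:47}
call next patient → J27; now {A25:47}
call next patient → A25; now {}
add P28 (severity 10) → {P28:10}
call next patient → P28; now {}
add T23 (severity 35) → {T23:35}
update T23 to severity 66 → {T23:66}
add A17 (severity 21) → {T23:66, A17:21}
add B8 (severity 72) → {B8:72, T23:66, A17:21}
update A17 to severity 19 → {B8:72, T23:66, A17:19}
add P24 (severity 69) → {B8:72, P24:69, T23:66, A17:19}
call next patient → B8; now {P24:69, T23:66, A17:19}
call next patient → P24; now {T23:66, A17:19}
call next patient → T23; now {A17:19}
call next patient → A17; now {}

[E19, J27, A25, P28, B8, P24, T23, A17]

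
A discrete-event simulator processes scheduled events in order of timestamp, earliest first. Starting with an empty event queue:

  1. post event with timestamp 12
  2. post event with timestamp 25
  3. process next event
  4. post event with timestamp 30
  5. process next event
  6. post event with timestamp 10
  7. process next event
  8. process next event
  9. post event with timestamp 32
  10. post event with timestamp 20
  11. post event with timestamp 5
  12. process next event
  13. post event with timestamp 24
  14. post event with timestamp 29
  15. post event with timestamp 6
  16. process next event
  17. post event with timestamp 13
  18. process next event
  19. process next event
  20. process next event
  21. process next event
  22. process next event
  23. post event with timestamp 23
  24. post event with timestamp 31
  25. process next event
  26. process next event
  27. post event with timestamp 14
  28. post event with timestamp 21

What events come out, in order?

insert 12 → {12}
insert 25 → {12, 25}
process next event → 12; now {25}
insert 30 → {25, 30}
process next event → 25; now {30}
insert 10 → {10, 30}
process next event → 10; now {30}
process next event → 30; now {}
insert 32 → {32}
insert 20 → {20, 32}
insert 5 → {5, 20, 32}
process next event → 5; now {20, 32}
insert 24 → {20, 24, 32}
insert 29 → {20, 24, 29, 32}
insert 6 → {6, 20, 24, 29, 32}
process next event → 6; now {20, 24, 29, 32}
insert 13 → {13, 20, 24, 29, 32}
process next event → 13; now {20, 24, 29, 32}
process next event → 20; now {24, 29, 32}
process next event → 24; now {29, 32}
process next event → 29; now {32}
process next event → 32; now {}
insert 23 → {23}
insert 31 → {23, 31}
process next event → 23; now {31}
process next event → 31; now {}
insert 14 → {14}
insert 21 → {14, 21}

12, 25, 10, 30, 5, 6, 13, 20, 24, 29, 32, 23, 31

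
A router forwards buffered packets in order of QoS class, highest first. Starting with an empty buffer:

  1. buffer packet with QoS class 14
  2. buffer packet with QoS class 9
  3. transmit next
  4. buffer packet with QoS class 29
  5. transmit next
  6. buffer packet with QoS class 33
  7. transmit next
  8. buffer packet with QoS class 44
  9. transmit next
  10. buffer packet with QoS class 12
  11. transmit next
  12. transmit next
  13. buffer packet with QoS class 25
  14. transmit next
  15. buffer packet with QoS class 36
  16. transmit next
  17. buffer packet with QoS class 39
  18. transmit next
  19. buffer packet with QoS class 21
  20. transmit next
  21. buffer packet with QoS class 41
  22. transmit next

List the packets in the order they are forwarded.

insert 14 → {14}
insert 9 → {14, 9}
transmit next → 14; now {9}
insert 29 → {29, 9}
transmit next → 29; now {9}
insert 33 → {33, 9}
transmit next → 33; now {9}
insert 44 → {44, 9}
transmit next → 44; now {9}
insert 12 → {12, 9}
transmit next → 12; now {9}
transmit next → 9; now {}
insert 25 → {25}
transmit next → 25; now {}
insert 36 → {36}
transmit next → 36; now {}
insert 39 → {39}
transmit next → 39; now {}
insert 21 → {21}
transmit next → 21; now {}
insert 41 → {41}
transmit next → 41; now {}

14 → 29 → 33 → 44 → 12 → 9 → 25 → 36 → 39 → 21 → 41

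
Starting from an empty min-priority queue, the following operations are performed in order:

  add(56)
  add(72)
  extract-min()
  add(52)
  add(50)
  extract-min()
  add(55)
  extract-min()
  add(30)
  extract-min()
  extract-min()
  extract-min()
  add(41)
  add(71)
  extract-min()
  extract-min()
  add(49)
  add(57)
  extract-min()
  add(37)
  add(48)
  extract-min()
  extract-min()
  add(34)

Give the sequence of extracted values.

56 → 50 → 52 → 30 → 55 → 72 → 41 → 71 → 49 → 37 → 48

insert 56 → {56}
insert 72 → {56, 72}
extract-min → 56; now {72}
insert 52 → {52, 72}
insert 50 → {50, 52, 72}
extract-min → 50; now {52, 72}
insert 55 → {52, 55, 72}
extract-min → 52; now {55, 72}
insert 30 → {30, 55, 72}
extract-min → 30; now {55, 72}
extract-min → 55; now {72}
extract-min → 72; now {}
insert 41 → {41}
insert 71 → {41, 71}
extract-min → 41; now {71}
extract-min → 71; now {}
insert 49 → {49}
insert 57 → {49, 57}
extract-min → 49; now {57}
insert 37 → {37, 57}
insert 48 → {37, 48, 57}
extract-min → 37; now {48, 57}
extract-min → 48; now {57}
insert 34 → {34, 57}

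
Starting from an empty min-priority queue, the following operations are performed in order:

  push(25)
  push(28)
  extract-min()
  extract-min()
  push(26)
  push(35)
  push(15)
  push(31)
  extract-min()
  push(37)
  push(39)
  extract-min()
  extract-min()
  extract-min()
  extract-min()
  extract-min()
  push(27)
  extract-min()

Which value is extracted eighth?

39

insert 25 → {25}
insert 28 → {25, 28}
extract-min → 25; now {28}
extract-min → 28; now {}
insert 26 → {26}
insert 35 → {26, 35}
insert 15 → {15, 26, 35}
insert 31 → {15, 26, 31, 35}
extract-min → 15; now {26, 31, 35}
insert 37 → {26, 31, 35, 37}
insert 39 → {26, 31, 35, 37, 39}
extract-min → 26; now {31, 35, 37, 39}
extract-min → 31; now {35, 37, 39}
extract-min → 35; now {37, 39}
extract-min → 37; now {39}
extract-min → 39; now {}
insert 27 → {27}
extract-min → 27; now {}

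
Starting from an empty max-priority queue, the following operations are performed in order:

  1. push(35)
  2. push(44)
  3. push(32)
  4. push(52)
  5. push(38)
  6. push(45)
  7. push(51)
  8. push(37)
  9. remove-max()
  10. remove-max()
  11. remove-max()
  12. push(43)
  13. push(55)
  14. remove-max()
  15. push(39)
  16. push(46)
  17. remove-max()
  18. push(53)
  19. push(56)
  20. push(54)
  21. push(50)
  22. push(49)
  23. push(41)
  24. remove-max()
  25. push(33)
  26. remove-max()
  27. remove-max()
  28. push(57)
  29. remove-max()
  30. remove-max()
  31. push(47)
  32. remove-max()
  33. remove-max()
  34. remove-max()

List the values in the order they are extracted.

insert 35 → {35}
insert 44 → {44, 35}
insert 32 → {44, 35, 32}
insert 52 → {52, 44, 35, 32}
insert 38 → {52, 44, 38, 35, 32}
insert 45 → {52, 45, 44, 38, 35, 32}
insert 51 → {52, 51, 45, 44, 38, 35, 32}
insert 37 → {52, 51, 45, 44, 38, 37, 35, 32}
remove-max → 52; now {51, 45, 44, 38, 37, 35, 32}
remove-max → 51; now {45, 44, 38, 37, 35, 32}
remove-max → 45; now {44, 38, 37, 35, 32}
insert 43 → {44, 43, 38, 37, 35, 32}
insert 55 → {55, 44, 43, 38, 37, 35, 32}
remove-max → 55; now {44, 43, 38, 37, 35, 32}
insert 39 → {44, 43, 39, 38, 37, 35, 32}
insert 46 → {46, 44, 43, 39, 38, 37, 35, 32}
remove-max → 46; now {44, 43, 39, 38, 37, 35, 32}
insert 53 → {53, 44, 43, 39, 38, 37, 35, 32}
insert 56 → {56, 53, 44, 43, 39, 38, 37, 35, 32}
insert 54 → {56, 54, 53, 44, 43, 39, 38, 37, 35, 32}
insert 50 → {56, 54, 53, 50, 44, 43, 39, 38, 37, 35, 32}
insert 49 → {56, 54, 53, 50, 49, 44, 43, 39, 38, 37, 35, 32}
insert 41 → {56, 54, 53, 50, 49, 44, 43, 41, 39, 38, 37, 35, 32}
remove-max → 56; now {54, 53, 50, 49, 44, 43, 41, 39, 38, 37, 35, 32}
insert 33 → {54, 53, 50, 49, 44, 43, 41, 39, 38, 37, 35, 33, 32}
remove-max → 54; now {53, 50, 49, 44, 43, 41, 39, 38, 37, 35, 33, 32}
remove-max → 53; now {50, 49, 44, 43, 41, 39, 38, 37, 35, 33, 32}
insert 57 → {57, 50, 49, 44, 43, 41, 39, 38, 37, 35, 33, 32}
remove-max → 57; now {50, 49, 44, 43, 41, 39, 38, 37, 35, 33, 32}
remove-max → 50; now {49, 44, 43, 41, 39, 38, 37, 35, 33, 32}
insert 47 → {49, 47, 44, 43, 41, 39, 38, 37, 35, 33, 32}
remove-max → 49; now {47, 44, 43, 41, 39, 38, 37, 35, 33, 32}
remove-max → 47; now {44, 43, 41, 39, 38, 37, 35, 33, 32}
remove-max → 44; now {43, 41, 39, 38, 37, 35, 33, 32}

[52, 51, 45, 55, 46, 56, 54, 53, 57, 50, 49, 47, 44]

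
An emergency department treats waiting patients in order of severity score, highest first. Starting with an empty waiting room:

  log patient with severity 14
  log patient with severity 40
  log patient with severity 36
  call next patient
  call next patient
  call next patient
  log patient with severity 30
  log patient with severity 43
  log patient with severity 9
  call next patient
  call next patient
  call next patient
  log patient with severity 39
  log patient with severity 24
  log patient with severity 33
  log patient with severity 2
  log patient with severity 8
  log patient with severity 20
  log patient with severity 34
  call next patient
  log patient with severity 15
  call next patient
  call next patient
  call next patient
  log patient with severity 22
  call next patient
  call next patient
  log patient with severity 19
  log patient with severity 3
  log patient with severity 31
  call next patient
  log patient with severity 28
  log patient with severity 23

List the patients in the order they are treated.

40 → 36 → 14 → 43 → 30 → 9 → 39 → 34 → 33 → 24 → 22 → 20 → 31

insert 14 → {14}
insert 40 → {40, 14}
insert 36 → {40, 36, 14}
call next patient → 40; now {36, 14}
call next patient → 36; now {14}
call next patient → 14; now {}
insert 30 → {30}
insert 43 → {43, 30}
insert 9 → {43, 30, 9}
call next patient → 43; now {30, 9}
call next patient → 30; now {9}
call next patient → 9; now {}
insert 39 → {39}
insert 24 → {39, 24}
insert 33 → {39, 33, 24}
insert 2 → {39, 33, 24, 2}
insert 8 → {39, 33, 24, 8, 2}
insert 20 → {39, 33, 24, 20, 8, 2}
insert 34 → {39, 34, 33, 24, 20, 8, 2}
call next patient → 39; now {34, 33, 24, 20, 8, 2}
insert 15 → {34, 33, 24, 20, 15, 8, 2}
call next patient → 34; now {33, 24, 20, 15, 8, 2}
call next patient → 33; now {24, 20, 15, 8, 2}
call next patient → 24; now {20, 15, 8, 2}
insert 22 → {22, 20, 15, 8, 2}
call next patient → 22; now {20, 15, 8, 2}
call next patient → 20; now {15, 8, 2}
insert 19 → {19, 15, 8, 2}
insert 3 → {19, 15, 8, 3, 2}
insert 31 → {31, 19, 15, 8, 3, 2}
call next patient → 31; now {19, 15, 8, 3, 2}
insert 28 → {28, 19, 15, 8, 3, 2}
insert 23 → {28, 23, 19, 15, 8, 3, 2}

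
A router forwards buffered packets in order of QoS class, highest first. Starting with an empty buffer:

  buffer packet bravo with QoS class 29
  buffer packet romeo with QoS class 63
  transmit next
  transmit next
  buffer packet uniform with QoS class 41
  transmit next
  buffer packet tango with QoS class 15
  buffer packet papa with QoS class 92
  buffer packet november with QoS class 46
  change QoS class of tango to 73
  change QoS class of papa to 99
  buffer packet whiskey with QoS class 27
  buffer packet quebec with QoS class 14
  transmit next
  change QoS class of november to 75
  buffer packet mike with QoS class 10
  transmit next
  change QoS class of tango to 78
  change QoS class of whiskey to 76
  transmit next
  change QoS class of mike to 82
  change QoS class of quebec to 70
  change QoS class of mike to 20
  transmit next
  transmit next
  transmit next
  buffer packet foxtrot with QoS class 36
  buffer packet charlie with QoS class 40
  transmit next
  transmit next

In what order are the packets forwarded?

romeo → bravo → uniform → papa → november → tango → whiskey → quebec → mike → charlie → foxtrot

add bravo (QoS class 29) → {bravo:29}
add romeo (QoS class 63) → {romeo:63, bravo:29}
transmit next → romeo; now {bravo:29}
transmit next → bravo; now {}
add uniform (QoS class 41) → {uniform:41}
transmit next → uniform; now {}
add tango (QoS class 15) → {tango:15}
add papa (QoS class 92) → {papa:92, tango:15}
add november (QoS class 46) → {papa:92, november:46, tango:15}
update tango to QoS class 73 → {papa:92, tango:73, november:46}
update papa to QoS class 99 → {papa:99, tango:73, november:46}
add whiskey (QoS class 27) → {papa:99, tango:73, november:46, whiskey:27}
add quebec (QoS class 14) → {papa:99, tango:73, november:46, whiskey:27, quebec:14}
transmit next → papa; now {tango:73, november:46, whiskey:27, quebec:14}
update november to QoS class 75 → {november:75, tango:73, whiskey:27, quebec:14}
add mike (QoS class 10) → {november:75, tango:73, whiskey:27, quebec:14, mike:10}
transmit next → november; now {tango:73, whiskey:27, quebec:14, mike:10}
update tango to QoS class 78 → {tango:78, whiskey:27, quebec:14, mike:10}
update whiskey to QoS class 76 → {tango:78, whiskey:76, quebec:14, mike:10}
transmit next → tango; now {whiskey:76, quebec:14, mike:10}
update mike to QoS class 82 → {mike:82, whiskey:76, quebec:14}
update quebec to QoS class 70 → {mike:82, whiskey:76, quebec:70}
update mike to QoS class 20 → {whiskey:76, quebec:70, mike:20}
transmit next → whiskey; now {quebec:70, mike:20}
transmit next → quebec; now {mike:20}
transmit next → mike; now {}
add foxtrot (QoS class 36) → {foxtrot:36}
add charlie (QoS class 40) → {charlie:40, foxtrot:36}
transmit next → charlie; now {foxtrot:36}
transmit next → foxtrot; now {}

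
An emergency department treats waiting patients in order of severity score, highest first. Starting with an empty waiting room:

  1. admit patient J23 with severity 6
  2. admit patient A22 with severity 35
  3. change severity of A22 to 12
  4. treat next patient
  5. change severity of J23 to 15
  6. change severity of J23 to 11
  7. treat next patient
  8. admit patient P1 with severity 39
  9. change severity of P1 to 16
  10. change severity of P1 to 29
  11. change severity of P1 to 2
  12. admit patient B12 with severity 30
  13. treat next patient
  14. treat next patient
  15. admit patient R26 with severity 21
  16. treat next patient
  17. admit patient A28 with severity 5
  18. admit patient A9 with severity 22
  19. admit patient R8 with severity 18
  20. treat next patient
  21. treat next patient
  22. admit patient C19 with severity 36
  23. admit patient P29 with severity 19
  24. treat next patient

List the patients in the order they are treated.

A22, J23, B12, P1, R26, A9, R8, C19

add J23 (severity 6) → {J23:6}
add A22 (severity 35) → {A22:35, J23:6}
update A22 to severity 12 → {A22:12, J23:6}
treat next patient → A22; now {J23:6}
update J23 to severity 15 → {J23:15}
update J23 to severity 11 → {J23:11}
treat next patient → J23; now {}
add P1 (severity 39) → {P1:39}
update P1 to severity 16 → {P1:16}
update P1 to severity 29 → {P1:29}
update P1 to severity 2 → {P1:2}
add B12 (severity 30) → {B12:30, P1:2}
treat next patient → B12; now {P1:2}
treat next patient → P1; now {}
add R26 (severity 21) → {R26:21}
treat next patient → R26; now {}
add A28 (severity 5) → {A28:5}
add A9 (severity 22) → {A9:22, A28:5}
add R8 (severity 18) → {A9:22, R8:18, A28:5}
treat next patient → A9; now {R8:18, A28:5}
treat next patient → R8; now {A28:5}
add C19 (severity 36) → {C19:36, A28:5}
add P29 (severity 19) → {C19:36, P29:19, A28:5}
treat next patient → C19; now {P29:19, A28:5}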